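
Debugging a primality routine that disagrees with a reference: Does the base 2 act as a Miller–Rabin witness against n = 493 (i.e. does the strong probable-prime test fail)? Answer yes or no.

n − 1 = 492 = 2^2 · 123, so s = 2 and d = 123.
x_0 = 2^123 mod 493 = 76.
x_0 is neither 1 nor 492, so continue squaring.
x_1 = 76^2 mod 493 = 353.
Reached i = s−1 = 1 without hitting −1: 2 is a Miller–Rabin witness and 493 is composite.

yes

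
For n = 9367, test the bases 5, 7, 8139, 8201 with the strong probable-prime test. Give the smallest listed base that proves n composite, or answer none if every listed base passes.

5

n − 1 = 9366 = 2^1 · 4683, so s = 1 and d = 4683.
Base 5: x_0 = 5^4683 mod 9367 = 8409. x_0 ∉ {1, 9366} and s = 1, so 5 is a Miller–Rabin witness and 9367 is composite.
Base 7: x_0 = 7^4683 mod 9367 = 7715. x_0 ∉ {1, 9366} and s = 1, so 7 is a Miller–Rabin witness and 9367 is composite.
Base 8139: x_0 = 8139^4683 mod 9367 = 2129. x_0 ∉ {1, 9366} and s = 1, so 8139 is a Miller–Rabin witness and 9367 is composite.
Base 8201: x_0 = 8201^4683 mod 9367 = 8701. x_0 ∉ {1, 9366} and s = 1, so 8201 is a Miller–Rabin witness and 9367 is composite.
The smallest witness among the given bases is 5.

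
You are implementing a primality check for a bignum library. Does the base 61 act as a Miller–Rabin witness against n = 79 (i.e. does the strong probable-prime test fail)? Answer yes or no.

no

n − 1 = 78 = 2^1 · 39, so s = 1 and d = 39.
x_0 = 61^39 mod 79 = 78.
x_0 = 78 ≡ −1, so 61 is not a witness.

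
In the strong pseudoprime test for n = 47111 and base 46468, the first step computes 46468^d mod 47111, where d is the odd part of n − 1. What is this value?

47110

n − 1 = 47110 = 2^1 · 23555, so s = 1 and d = 23555.
46468^23555 mod 47111 = 47110.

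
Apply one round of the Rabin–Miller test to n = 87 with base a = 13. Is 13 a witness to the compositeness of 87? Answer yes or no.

yes

n − 1 = 86 = 2^1 · 43, so s = 1 and d = 43.
By repeated squaring, 13^43 ≡ 13 (mod 87).
x_0 = 13^43 mod 87 = 13.
x_0 ∉ {1, 86} and s = 1, so 13 is a Miller–Rabin witness and 87 is composite.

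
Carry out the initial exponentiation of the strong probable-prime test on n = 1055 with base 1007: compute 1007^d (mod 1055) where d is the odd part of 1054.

n − 1 = 1054 = 2^1 · 527, so s = 1 and d = 527.
1007^527 mod 1055 = 1038.

1038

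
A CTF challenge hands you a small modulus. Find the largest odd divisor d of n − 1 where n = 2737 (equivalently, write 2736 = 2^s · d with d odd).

Halving: 2736 → 1368 → 684 → 342 → 171; 171 is odd.
So 2736 = 2^4 · 171.

171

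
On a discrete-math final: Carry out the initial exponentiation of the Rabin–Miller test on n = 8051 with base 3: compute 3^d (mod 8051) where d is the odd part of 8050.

2436

n − 1 = 8050 = 2^1 · 4025, so s = 1 and d = 4025.
3^4025 mod 8051 = 2436.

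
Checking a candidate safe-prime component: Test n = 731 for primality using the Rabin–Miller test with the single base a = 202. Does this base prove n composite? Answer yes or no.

n − 1 = 730 = 2^1 · 365, so s = 1 and d = 365.
x_0 = 202^365 mod 731 = 478.
x_0 ∉ {1, 730} and s = 1, so 202 is a Miller–Rabin witness and 731 is composite.

yes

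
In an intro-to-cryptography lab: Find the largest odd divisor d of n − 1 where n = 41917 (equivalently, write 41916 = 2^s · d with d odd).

Halving: 41916 → 20958 → 10479; 10479 is odd.
So 41916 = 2^2 · 10479.

10479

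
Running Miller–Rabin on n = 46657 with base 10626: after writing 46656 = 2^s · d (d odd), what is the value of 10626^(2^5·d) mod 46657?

n − 1 = 46656 = 2^6 · 729, so s = 6 and d = 729.
Repeated squaring mod 46657: 10626^1 ≡ 10626, 10626^2 ≡ 1936, 10626^4 ≡ 15536, 10626^8 ≡ 10635, 10626^16 ≡ 6657, 10626^32 ≡ 38156, 10626^64 ≡ 41965, 10626^128 ≡ 39417, 10626^256 ≡ 21789, 10626^512 ≡ 25546.
729 = 512 + 128 + 64 + 16 + 8 + 1, so 10626^729 ≡ 25546·39417·41965·6657·10635·10626 ≡ 4256 (mod 46657).
x_0 = 4256.
x_1 = 4256^2 mod 46657 = 10620.
x_2 = 10620^2 mod 46657 = 14431.
x_3 = 14431^2 mod 46657 = 23570.
x_4 = 23570^2 mod 46657 = 1.
x_5 = 1^2 mod 46657 = 1.

1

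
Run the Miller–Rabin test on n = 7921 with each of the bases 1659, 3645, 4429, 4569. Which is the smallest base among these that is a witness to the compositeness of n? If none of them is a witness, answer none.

none

n − 1 = 7920 = 2^4 · 495, so s = 4 and d = 495.
Base 1659: x_0 = 1659^495 mod 7921 = 7920. x_0 = 7920 ≡ −1, so 1659 is not a witness.
Base 3645: x_0 = 3645^495 mod 7921 = 7920. x_0 = 7920 ≡ −1, so 3645 is not a witness.
Base 4429: x_0 = 4429^495 mod 7921 = 4060. x_0 is neither 1 nor 7920, so continue squaring. x_1 = 4060^2 mod 7921 = 7920. x_1 ≡ −1, so 4429 is not a witness.
Base 4569: x_0 = 4569^495 mod 7921 = 6776. x_0 is neither 1 nor 7920, so continue squaring. x_1 = 6776^2 mod 7921 = 4060. x_2 = 4060^2 mod 7921 = 7920. x_2 ≡ −1, so 4569 is not a witness.
No listed base is a witness for 7921.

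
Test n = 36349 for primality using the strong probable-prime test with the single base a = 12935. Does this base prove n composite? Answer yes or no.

n − 1 = 36348 = 2^2 · 9087, so s = 2 and d = 9087.
x_0 = 12935^9087 mod 36349 = 1.
x_0 = 1, so 12935 is not a witness.

no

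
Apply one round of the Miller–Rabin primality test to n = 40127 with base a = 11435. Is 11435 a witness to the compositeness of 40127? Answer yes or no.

n − 1 = 40126 = 2^1 · 20063, so s = 1 and d = 20063.
x_0 = 11435^20063 mod 40127 = 40126.
x_0 = 40126 ≡ −1, so 11435 is not a witness.

no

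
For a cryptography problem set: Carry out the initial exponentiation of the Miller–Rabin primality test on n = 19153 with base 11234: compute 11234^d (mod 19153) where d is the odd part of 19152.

n − 1 = 19152 = 2^4 · 1197, so s = 4 and d = 1197.
Repeated squaring mod 19153: 11234^1 ≡ 11234, 11234^2 ≡ 3639, 11234^4 ≡ 7598, 11234^8 ≡ 2462, 11234^16 ≡ 9096, 11234^32 ≡ 15409, 11234^64 ≡ 16693, 11234^128 ≡ 18405, 11234^256 ≡ 4067, 11234^512 ≡ 11450, 11234^1024 ≡ 215.
1197 = 1024 + 128 + 32 + 8 + 4 + 1, so 11234^1197 ≡ 215·18405·15409·2462·7598·11234 ≡ 5135 (mod 19153).

5135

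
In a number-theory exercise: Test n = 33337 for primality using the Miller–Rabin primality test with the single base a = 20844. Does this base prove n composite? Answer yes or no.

n − 1 = 33336 = 2^3 · 4167, so s = 3 and d = 4167.
Repeated squaring mod 33337: 20844^1 ≡ 20844, 20844^2 ≡ 24552, 20844^4 ≡ 1070, 20844^8 ≡ 11442, 20844^16 ≡ 4965, 20844^32 ≡ 15182, 20844^64 ≡ 1106, 20844^128 ≡ 23104, 20844^256 ≡ 2772, 20844^512 ≡ 16474, 20844^1024 ≡ 29496, 20844^2048 ≡ 18327, 20844^4096 ≡ 8654.
4167 = 4096 + 64 + 4 + 2 + 1, so 20844^4167 ≡ 8654·1106·1070·24552·20844 ≡ 7727 (mod 33337).
x_0 = 20844^4167 mod 33337 = 7727.
x_0 is neither 1 nor 33336, so continue squaring.
x_1 = 7727^2 mod 33337 = 33299.
x_2 = 33299^2 mod 33337 = 1444.
Reached i = s−1 = 2 without hitting −1: 20844 is a Miller–Rabin witness and 33337 is composite.

yes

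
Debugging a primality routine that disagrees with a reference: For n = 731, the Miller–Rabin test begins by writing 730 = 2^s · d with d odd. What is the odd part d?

Halving: 730 → 365; 365 is odd.
So 730 = 2^1 · 365.

365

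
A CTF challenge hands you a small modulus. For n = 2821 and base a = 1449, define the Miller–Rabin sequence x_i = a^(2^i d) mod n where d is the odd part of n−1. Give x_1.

714

n − 1 = 2820 = 2^2 · 705, so s = 2 and d = 705.
x_0 = 1449^705 mod 2821 = 1890.
x_1 = 1890^2 mod 2821 = 714.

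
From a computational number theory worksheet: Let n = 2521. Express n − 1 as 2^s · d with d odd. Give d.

Halving: 2520 → 1260 → 630 → 315; 315 is odd.
So 2520 = 2^3 · 315.

315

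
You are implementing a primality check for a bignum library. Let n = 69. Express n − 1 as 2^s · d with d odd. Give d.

Halving: 68 → 34 → 17; 17 is odd.
So 68 = 2^2 · 17.

17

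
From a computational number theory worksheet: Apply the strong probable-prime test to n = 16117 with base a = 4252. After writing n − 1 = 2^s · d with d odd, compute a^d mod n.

3572

n − 1 = 16116 = 2^2 · 4029, so s = 2 and d = 4029.
4252^4029 mod 16117 = 3572.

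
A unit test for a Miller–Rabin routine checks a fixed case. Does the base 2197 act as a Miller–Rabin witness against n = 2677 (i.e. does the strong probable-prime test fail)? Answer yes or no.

n − 1 = 2676 = 2^2 · 669, so s = 2 and d = 669.
x_0 = 2197^669 mod 2677 = 2676.
x_0 = 2676 ≡ −1, so 2197 is not a witness.

no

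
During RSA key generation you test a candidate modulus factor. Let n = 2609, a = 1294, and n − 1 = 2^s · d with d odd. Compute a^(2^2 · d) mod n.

n − 1 = 2608 = 2^4 · 163, so s = 4 and d = 163.
x_0 = 1294^163 mod 2609 = 1059.
x_1 = 1059^2 mod 2609 = 2220.
x_2 = 2220^2 mod 2609 = 2608.

2608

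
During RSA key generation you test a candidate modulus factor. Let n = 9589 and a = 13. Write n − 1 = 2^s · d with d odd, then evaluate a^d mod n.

n − 1 = 9588 = 2^2 · 2397, so s = 2 and d = 2397.
13^2397 mod 9589 = 348.

348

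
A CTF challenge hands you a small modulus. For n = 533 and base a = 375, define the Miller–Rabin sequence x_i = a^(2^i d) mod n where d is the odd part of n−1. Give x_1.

43

n − 1 = 532 = 2^2 · 133, so s = 2 and d = 133.
x_0 = 375^133 mod 533 = 24.
x_1 = 24^2 mod 533 = 43.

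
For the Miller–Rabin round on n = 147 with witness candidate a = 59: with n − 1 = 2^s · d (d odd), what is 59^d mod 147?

n − 1 = 146 = 2^1 · 73, so s = 1 and d = 73.
59^73 mod 147 = 17.

17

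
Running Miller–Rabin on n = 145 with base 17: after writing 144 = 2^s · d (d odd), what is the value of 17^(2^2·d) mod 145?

n − 1 = 144 = 2^4 · 9, so s = 4 and d = 9.
x_0 = 17^9 mod 145 = 17.
x_1 = 17^2 mod 145 = 144.
x_2 = 144^2 mod 145 = 1.

1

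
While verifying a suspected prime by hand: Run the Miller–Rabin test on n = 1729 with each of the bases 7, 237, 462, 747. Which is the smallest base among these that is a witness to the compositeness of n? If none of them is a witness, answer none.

n − 1 = 1728 = 2^6 · 27, so s = 6 and d = 27.
Base 7: x_0 = 7^27 mod 1729 = 343. x_0 is neither 1 nor 1728, so continue squaring. x_1 = 343^2 mod 1729 = 77. x_2 = 77^2 mod 1729 = 742. x_3 = 742^2 mod 1729 = 742. x_4 = 742^2 mod 1729 = 742. x_5 = 742^2 mod 1729 = 742. Reached i = s−1 = 5 without hitting −1: 7 is a Miller–Rabin witness and 1729 is composite.
Base 237: x_0 = 237^27 mod 1729 = 1483. x_0 is neither 1 nor 1728, so continue squaring. x_1 = 1483^2 mod 1729 = 1. x_1 = 1 but x_0 ≠ ±1, a nontrivial square root of 1 — 237 is a witness and 1729 is composite.
Base 462: x_0 = 462^27 mod 1729 = 343. x_0 is neither 1 nor 1728, so continue squaring. x_1 = 343^2 mod 1729 = 77. x_2 = 77^2 mod 1729 = 742. x_3 = 742^2 mod 1729 = 742. x_4 = 742^2 mod 1729 = 742. x_5 = 742^2 mod 1729 = 742. Reached i = s−1 = 5 without hitting −1: 462 is a Miller–Rabin witness and 1729 is composite.
Base 747: x_0 = 747^27 mod 1729 = 1217. x_0 is neither 1 nor 1728, so continue squaring. x_1 = 1217^2 mod 1729 = 1065. x_2 = 1065^2 mod 1729 = 1. x_2 = 1 but x_1 ≠ ±1, a nontrivial square root of 1 — 747 is a witness and 1729 is composite.
The smallest witness among the given bases is 7.

7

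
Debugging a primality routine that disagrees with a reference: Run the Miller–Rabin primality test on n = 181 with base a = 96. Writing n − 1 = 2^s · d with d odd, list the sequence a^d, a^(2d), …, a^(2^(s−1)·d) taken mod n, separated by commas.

n − 1 = 180 = 2^2 · 45, so s = 2 and d = 45.
x_0 = 96^45 mod 181 = 162.
x_1 = 162^2 mod 181 = 180.

162, 180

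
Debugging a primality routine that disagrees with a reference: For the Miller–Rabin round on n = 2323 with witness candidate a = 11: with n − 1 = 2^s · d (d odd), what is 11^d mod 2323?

520

n − 1 = 2322 = 2^1 · 1161, so s = 1 and d = 1161.
By repeated squaring, 11^1161 ≡ 520 (mod 2323).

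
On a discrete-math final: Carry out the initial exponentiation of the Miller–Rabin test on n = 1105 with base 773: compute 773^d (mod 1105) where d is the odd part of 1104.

213

n − 1 = 1104 = 2^4 · 69, so s = 4 and d = 69.
By repeated squaring, 773^69 ≡ 213 (mod 1105).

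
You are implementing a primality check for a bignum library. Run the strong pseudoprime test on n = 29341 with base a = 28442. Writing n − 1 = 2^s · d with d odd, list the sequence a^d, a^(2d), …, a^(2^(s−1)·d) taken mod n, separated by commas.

n − 1 = 29340 = 2^2 · 7335, so s = 2 and d = 7335.
x_0 = 28442^7335 mod 29341 = 15800.
x_1 = 15800^2 mod 29341 = 6772.

15800, 6772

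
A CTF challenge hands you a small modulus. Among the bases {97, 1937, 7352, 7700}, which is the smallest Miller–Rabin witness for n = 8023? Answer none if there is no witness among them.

n − 1 = 8022 = 2^1 · 4011, so s = 1 and d = 4011.
Base 97: x_0 = 97^4011 mod 8023 = 8022. x_0 = 8022 ≡ −1, so 97 is not a witness.
Base 1937: x_0 = 1937^4011 mod 8023 = 1. x_0 = 1, so 1937 is not a witness.
Base 7352: x_0 = 7352^4011 mod 8023 = 8022. x_0 = 8022 ≡ −1, so 7352 is not a witness.
Base 7700: x_0 = 7700^4011 mod 8023 = 1. x_0 = 1, so 7700 is not a witness.
No listed base is a witness for 8023.

none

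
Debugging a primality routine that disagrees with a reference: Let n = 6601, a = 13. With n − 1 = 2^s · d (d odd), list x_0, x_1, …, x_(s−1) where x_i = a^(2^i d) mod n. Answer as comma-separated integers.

n − 1 = 6600 = 2^3 · 825, so s = 3 and d = 825.
x_0 = 13^825 mod 6601 = 3037.
x_1 = 3037^2 mod 6601 = 1772.
x_2 = 1772^2 mod 6601 = 4509.

3037, 1772, 4509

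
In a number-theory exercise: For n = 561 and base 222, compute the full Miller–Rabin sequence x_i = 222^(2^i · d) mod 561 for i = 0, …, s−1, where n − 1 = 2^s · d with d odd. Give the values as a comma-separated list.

n − 1 = 560 = 2^4 · 35, so s = 4 and d = 35.
x_0 = 222^35 mod 561 = 120.
x_1 = 120^2 mod 561 = 375.
x_2 = 375^2 mod 561 = 375.
x_3 = 375^2 mod 561 = 375.

120, 375, 375, 375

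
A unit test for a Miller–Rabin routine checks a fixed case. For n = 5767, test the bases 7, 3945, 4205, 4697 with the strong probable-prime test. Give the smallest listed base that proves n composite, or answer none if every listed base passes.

n − 1 = 5766 = 2^1 · 2883, so s = 1 and d = 2883.
Base 7: x_0 = 7^2883 mod 5767 = 2095. x_0 ∉ {1, 5766} and s = 1, so 7 is a Miller–Rabin witness and 5767 is composite.
Base 3945: x_0 = 3945^2883 mod 5767 = 3093. x_0 ∉ {1, 5766} and s = 1, so 3945 is a Miller–Rabin witness and 5767 is composite.
Base 4205: x_0 = 4205^2883 mod 5767 = 2037. x_0 ∉ {1, 5766} and s = 1, so 4205 is a Miller–Rabin witness and 5767 is composite.
Base 4697: x_0 = 4697^2883 mod 5767 = 3069. x_0 ∉ {1, 5766} and s = 1, so 4697 is a Miller–Rabin witness and 5767 is composite.
The smallest witness among the given bases is 7.

7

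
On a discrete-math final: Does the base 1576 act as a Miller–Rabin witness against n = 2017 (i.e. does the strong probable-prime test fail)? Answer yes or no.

n − 1 = 2016 = 2^5 · 63, so s = 5 and d = 63.
By repeated squaring, 1576^63 ≡ 1788 (mod 2017).
x_0 = 1576^63 mod 2017 = 1788.
x_0 is neither 1 nor 2016, so continue squaring.
x_1 = 1788^2 mod 2017 = 2016.
x_1 ≡ −1, so 1576 is not a witness.

no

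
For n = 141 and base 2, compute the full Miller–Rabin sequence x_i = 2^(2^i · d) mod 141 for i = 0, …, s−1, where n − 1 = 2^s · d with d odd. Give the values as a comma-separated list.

n − 1 = 140 = 2^2 · 35, so s = 2 and d = 35.
x_0 = 2^35 mod 141 = 101.
x_1 = 101^2 mod 141 = 49.

101, 49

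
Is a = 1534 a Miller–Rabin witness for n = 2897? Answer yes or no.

n − 1 = 2896 = 2^4 · 181, so s = 4 and d = 181.
x_0 = 1534^181 mod 2897 = 680.
x_0 is neither 1 nor 2896, so continue squaring.
x_1 = 680^2 mod 2897 = 1777.
x_2 = 1777^2 mod 2897 = 2896.
x_2 ≡ −1, so 1534 is not a witness.

no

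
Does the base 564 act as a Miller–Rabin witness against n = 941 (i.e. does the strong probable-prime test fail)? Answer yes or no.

no

n − 1 = 940 = 2^2 · 235, so s = 2 and d = 235.
Repeated squaring mod 941: 564^1 ≡ 564, 564^2 ≡ 38, 564^4 ≡ 503, 564^8 ≡ 821, 564^16 ≡ 285, 564^32 ≡ 299, 564^64 ≡ 6, 564^128 ≡ 36.
235 = 128 + 64 + 32 + 8 + 2 + 1, so 564^235 ≡ 36·6·299·821·38·564 ≡ 844 (mod 941).
x_0 = 564^235 mod 941 = 844.
x_0 is neither 1 nor 940, so continue squaring.
x_1 = 844^2 mod 941 = 940.
x_1 ≡ −1, so 564 is not a witness.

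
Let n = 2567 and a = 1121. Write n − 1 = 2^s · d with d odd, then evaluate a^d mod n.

1971

n − 1 = 2566 = 2^1 · 1283, so s = 1 and d = 1283.
Repeated squaring mod 2567: 1121^1 ≡ 1121, 1121^2 ≡ 1378, 1121^4 ≡ 1871, 1121^8 ≡ 1820, 1121^16 ≡ 970, 1121^32 ≡ 1378, 1121^64 ≡ 1871, 1121^128 ≡ 1820, 1121^256 ≡ 970, 1121^512 ≡ 1378, 1121^1024 ≡ 1871.
1283 = 1024 + 256 + 2 + 1, so 1121^1283 ≡ 1871·970·1378·1121 ≡ 1971 (mod 2567).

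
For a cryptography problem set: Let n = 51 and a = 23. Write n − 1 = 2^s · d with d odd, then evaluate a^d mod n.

11

n − 1 = 50 = 2^1 · 25, so s = 1 and d = 25.
23^25 mod 51 = 11.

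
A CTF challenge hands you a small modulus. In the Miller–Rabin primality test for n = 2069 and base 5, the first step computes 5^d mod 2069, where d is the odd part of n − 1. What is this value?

n − 1 = 2068 = 2^2 · 517, so s = 2 and d = 517.
5^517 mod 2069 = 2068.

2068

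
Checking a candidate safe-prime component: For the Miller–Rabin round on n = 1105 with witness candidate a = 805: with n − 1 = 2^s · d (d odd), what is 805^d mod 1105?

n − 1 = 1104 = 2^4 · 69, so s = 4 and d = 69.
Repeated squaring mod 1105: 805^1 ≡ 805, 805^2 ≡ 495, 805^4 ≡ 820, 805^8 ≡ 560, 805^16 ≡ 885, 805^32 ≡ 885, 805^64 ≡ 885.
69 = 64 + 4 + 1, so 805^69 ≡ 885·820·805 ≡ 415 (mod 1105).

415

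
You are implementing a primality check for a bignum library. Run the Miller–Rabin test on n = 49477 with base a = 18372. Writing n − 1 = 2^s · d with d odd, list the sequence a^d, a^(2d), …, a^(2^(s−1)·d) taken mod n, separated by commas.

n − 1 = 49476 = 2^2 · 12369, so s = 2 and d = 12369.
x_0 = 18372^12369 mod 49477 = 33417.
x_1 = 33417^2 mod 49477 = 49476.

33417, 49476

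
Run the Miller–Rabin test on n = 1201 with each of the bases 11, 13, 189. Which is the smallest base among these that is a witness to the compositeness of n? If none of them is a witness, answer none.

none

n − 1 = 1200 = 2^4 · 75, so s = 4 and d = 75.
Base 11: x_0 = 11^75 mod 1201 = 473. x_0 is neither 1 nor 1200, so continue squaring. x_1 = 473^2 mod 1201 = 343. x_2 = 343^2 mod 1201 = 1152. x_3 = 1152^2 mod 1201 = 1200. x_3 ≡ −1, so 11 is not a witness.
Base 13: x_0 = 13^75 mod 1201 = 358. x_0 is neither 1 nor 1200, so continue squaring. x_1 = 358^2 mod 1201 = 858. x_2 = 858^2 mod 1201 = 1152. x_3 = 1152^2 mod 1201 = 1200. x_3 ≡ −1, so 13 is not a witness.
Base 189: x_0 = 189^75 mod 1201 = 1194. x_0 is neither 1 nor 1200, so continue squaring. x_1 = 1194^2 mod 1201 = 49. x_2 = 49^2 mod 1201 = 1200. x_2 ≡ −1, so 189 is not a witness.
No listed base is a witness for 1201.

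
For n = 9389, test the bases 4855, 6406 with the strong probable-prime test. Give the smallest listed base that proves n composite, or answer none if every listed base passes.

4855

n − 1 = 9388 = 2^2 · 2347, so s = 2 and d = 2347.
Base 4855: x_0 = 4855^2347 mod 9389 = 4497. x_0 is neither 1 nor 9388, so continue squaring. x_1 = 4497^2 mod 9389 = 8492. Reached i = s−1 = 1 without hitting −1: 4855 is a Miller–Rabin witness and 9389 is composite.
Base 6406: x_0 = 6406^2347 mod 9389 = 6578. x_0 is neither 1 nor 9388, so continue squaring. x_1 = 6578^2 mod 9389 = 5572. Reached i = s−1 = 1 without hitting −1: 6406 is a Miller–Rabin witness and 9389 is composite.
The smallest witness among the given bases is 4855.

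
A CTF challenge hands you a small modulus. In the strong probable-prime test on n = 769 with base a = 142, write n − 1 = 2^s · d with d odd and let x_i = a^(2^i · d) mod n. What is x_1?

628

n − 1 = 768 = 2^8 · 3, so s = 8 and d = 3.
x_0 = 142^3 mod 769 = 301.
x_1 = 301^2 mod 769 = 628.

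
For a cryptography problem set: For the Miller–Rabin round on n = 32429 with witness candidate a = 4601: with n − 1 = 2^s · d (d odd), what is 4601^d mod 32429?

n − 1 = 32428 = 2^2 · 8107, so s = 2 and d = 8107.
Repeated squaring mod 32429: 4601^1 ≡ 4601, 4601^2 ≡ 25493, 4601^4 ≡ 15889, 4601^8 ≡ 556, 4601^16 ≡ 17275, 4601^32 ≡ 13967, 4601^64 ≡ 16654, 4601^128 ≡ 22908, 4601^256 ≡ 10386, 4601^512 ≡ 10142, 4601^1024 ≡ 27805, 4601^2048 ≡ 10665, 4601^4096 ≡ 13722.
8107 = 4096 + 2048 + 1024 + 512 + 256 + 128 + 32 + 8 + 2 + 1, so 4601^8107 ≡ 13722·10665·27805·10142·10386·22908·13967·556·25493·4601 ≡ 1 (mod 32429).

1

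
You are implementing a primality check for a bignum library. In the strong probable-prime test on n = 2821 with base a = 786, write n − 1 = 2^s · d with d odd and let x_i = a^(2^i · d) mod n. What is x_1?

1520

n − 1 = 2820 = 2^2 · 705, so s = 2 and d = 705.
x_0 = 786^705 mod 2821 = 2696.
x_1 = 2696^2 mod 2821 = 1520.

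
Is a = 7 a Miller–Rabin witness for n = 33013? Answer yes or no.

no

n − 1 = 33012 = 2^2 · 8253, so s = 2 and d = 8253.
Repeated squaring mod 33013: 7^1 ≡ 7, 7^2 ≡ 49, 7^4 ≡ 2401, 7^8 ≡ 20539, 7^16 ≡ 10407, 7^32 ≡ 23009, 7^64 ≡ 17613, 7^128 ≡ 27621, 7^256 ≡ 22224, 7^512 ≡ 31696, 7^1024 ≡ 17813, 7^2048 ≡ 15026, 7^4096 ≡ 4769, 7^8192 ≡ 30417.
8253 = 8192 + 32 + 16 + 8 + 4 + 1, so 7^8253 ≡ 30417·23009·10407·20539·2401·7 ≡ 33012 (mod 33013).
x_0 = 7^8253 mod 33013 = 33012.
x_0 = 33012 ≡ −1, so 7 is not a witness.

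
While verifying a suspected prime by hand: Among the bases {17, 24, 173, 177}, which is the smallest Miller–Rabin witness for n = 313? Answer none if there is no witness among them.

n − 1 = 312 = 2^3 · 39, so s = 3 and d = 39.
Base 17: x_0 = 17^39 mod 313 = 308. x_0 is neither 1 nor 312, so continue squaring. x_1 = 308^2 mod 313 = 25. x_2 = 25^2 mod 313 = 312. x_2 ≡ −1, so 17 is not a witness.
Base 24: x_0 = 24^39 mod 313 = 288. x_0 is neither 1 nor 312, so continue squaring. x_1 = 288^2 mod 313 = 312. x_1 ≡ −1, so 24 is not a witness.
Base 173: x_0 = 173^39 mod 313 = 25. x_0 is neither 1 nor 312, so continue squaring. x_1 = 25^2 mod 313 = 312. x_1 ≡ −1, so 173 is not a witness.
Base 177: x_0 = 177^39 mod 313 = 188. x_0 is neither 1 nor 312, so continue squaring. x_1 = 188^2 mod 313 = 288. x_2 = 288^2 mod 313 = 312. x_2 ≡ −1, so 177 is not a witness.
No listed base is a witness for 313.

none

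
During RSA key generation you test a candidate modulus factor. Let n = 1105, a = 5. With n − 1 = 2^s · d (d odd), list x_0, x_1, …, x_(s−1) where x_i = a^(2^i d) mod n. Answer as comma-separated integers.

n − 1 = 1104 = 2^4 · 69, so s = 4 and d = 69.
x_0 = 5^69 mod 1105 = 915.
x_1 = 915^2 mod 1105 = 740.
x_2 = 740^2 mod 1105 = 625.
x_3 = 625^2 mod 1105 = 560.

915, 740, 625, 560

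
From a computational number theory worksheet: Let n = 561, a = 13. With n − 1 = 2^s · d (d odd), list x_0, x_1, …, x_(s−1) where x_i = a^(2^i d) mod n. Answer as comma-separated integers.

n − 1 = 560 = 2^4 · 35, so s = 4 and d = 35.
x_0 = 13^35 mod 561 = 208.
x_1 = 208^2 mod 561 = 67.
x_2 = 67^2 mod 561 = 1.
x_3 = 1^2 mod 561 = 1.

208, 67, 1, 1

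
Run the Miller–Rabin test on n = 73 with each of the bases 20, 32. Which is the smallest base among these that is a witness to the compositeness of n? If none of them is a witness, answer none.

none

n − 1 = 72 = 2^3 · 9, so s = 3 and d = 9.
Base 20: x_0 = 20^9 mod 73 = 10. x_0 is neither 1 nor 72, so continue squaring. x_1 = 10^2 mod 73 = 27. x_2 = 27^2 mod 73 = 72. x_2 ≡ −1, so 20 is not a witness.
Base 32: x_0 = 32^9 mod 73 = 1. x_0 = 1, so 32 is not a witness.
No listed base is a witness for 73.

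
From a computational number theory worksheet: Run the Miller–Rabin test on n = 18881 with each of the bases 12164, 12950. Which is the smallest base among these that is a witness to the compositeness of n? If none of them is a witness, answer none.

n − 1 = 18880 = 2^6 · 295, so s = 6 and d = 295.
Base 12164: x_0 = 12164^295 mod 18881 = 16159. x_0 is neither 1 nor 18880, so continue squaring. x_1 = 16159^2 mod 18881 = 7932. x_2 = 7932^2 mod 18881 = 5132. x_3 = 5132^2 mod 18881 = 17310. x_4 = 17310^2 mod 18881 = 13511. x_5 = 13511^2 mod 18881 = 5613. Reached i = s−1 = 5 without hitting −1: 12164 is a Miller–Rabin witness and 18881 is composite.
Base 12950: x_0 = 12950^295 mod 18881 = 6497. x_0 is neither 1 nor 18880, so continue squaring. x_1 = 6497^2 mod 18881 = 11974. x_2 = 11974^2 mod 18881 = 13243. x_3 = 13243^2 mod 18881 = 10321. x_4 = 10321^2 mod 18881 = 15320. x_5 = 15320^2 mod 18881 = 11570. Reached i = s−1 = 5 without hitting −1: 12950 is a Miller–Rabin witness and 18881 is composite.
The smallest witness among the given bases is 12164.

12164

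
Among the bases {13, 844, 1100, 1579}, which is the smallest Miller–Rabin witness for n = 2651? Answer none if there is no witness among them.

n − 1 = 2650 = 2^1 · 1325, so s = 1 and d = 1325.
Base 13: x_0 = 13^1325 mod 2651 = 329. x_0 ∉ {1, 2650} and s = 1, so 13 is a Miller–Rabin witness and 2651 is composite.
Base 844: x_0 = 844^1325 mod 2651 = 1077. x_0 ∉ {1, 2650} and s = 1, so 844 is a Miller–Rabin witness and 2651 is composite.
Base 1100: x_0 = 1100^1325 mod 2651 = 44. x_0 ∉ {1, 2650} and s = 1, so 1100 is a Miller–Rabin witness and 2651 is composite.
Base 1579: x_0 = 1579^1325 mod 2651 = 725. x_0 ∉ {1, 2650} and s = 1, so 1579 is a Miller–Rabin witness and 2651 is composite.
The smallest witness among the given bases is 13.

13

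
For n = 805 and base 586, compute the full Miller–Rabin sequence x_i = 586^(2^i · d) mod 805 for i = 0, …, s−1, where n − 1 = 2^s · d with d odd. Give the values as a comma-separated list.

n − 1 = 804 = 2^2 · 201, so s = 2 and d = 201.
x_0 = 586^201 mod 805 = 181.
x_1 = 181^2 mod 805 = 561.

181, 561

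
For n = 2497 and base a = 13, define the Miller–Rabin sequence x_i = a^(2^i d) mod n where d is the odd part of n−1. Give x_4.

n − 1 = 2496 = 2^6 · 39, so s = 6 and d = 39.
x_0 = 13^39 mod 2497 = 2206.
x_1 = 2206^2 mod 2497 = 2280.
x_2 = 2280^2 mod 2497 = 2143.
x_3 = 2143^2 mod 2497 = 466.
x_4 = 466^2 mod 2497 = 2414.

2414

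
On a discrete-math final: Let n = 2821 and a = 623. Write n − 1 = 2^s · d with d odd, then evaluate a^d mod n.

805

n − 1 = 2820 = 2^2 · 705, so s = 2 and d = 705.
Repeated squaring mod 2821: 623^1 ≡ 623, 623^2 ≡ 1652, 623^4 ≡ 1197, 623^8 ≡ 2562, 623^16 ≡ 2198, 623^32 ≡ 1652, 623^64 ≡ 1197, 623^128 ≡ 2562, 623^256 ≡ 2198, 623^512 ≡ 1652.
705 = 512 + 128 + 64 + 1, so 623^705 ≡ 1652·2562·1197·623 ≡ 805 (mod 2821).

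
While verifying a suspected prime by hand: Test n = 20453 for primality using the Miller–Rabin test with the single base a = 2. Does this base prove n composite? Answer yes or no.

n − 1 = 20452 = 2^2 · 5113, so s = 2 and d = 5113.
Repeated squaring mod 20453: 2^1 ≡ 2, 2^2 ≡ 4, 2^4 ≡ 16, 2^8 ≡ 256, 2^16 ≡ 4177, 2^32 ≡ 920, 2^64 ≡ 7827, 2^128 ≡ 5194, 2^256 ≡ 129, 2^512 ≡ 16641, 2^1024 ≡ 9714, 2^2048 ≡ 12107, 2^4096 ≡ 13251.
5113 = 4096 + 512 + 256 + 128 + 64 + 32 + 16 + 8 + 1, so 2^5113 ≡ 13251·16641·129·5194·7827·920·4177·256·2 ≡ 19089 (mod 20453).
x_0 = 2^5113 mod 20453 = 19089.
x_0 is neither 1 nor 20452, so continue squaring.
x_1 = 19089^2 mod 20453 = 19726.
Reached i = s−1 = 1 without hitting −1: 2 is a Miller–Rabin witness and 20453 is composite.

yes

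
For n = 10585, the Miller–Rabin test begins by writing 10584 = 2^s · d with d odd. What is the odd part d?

Halving: 10584 → 5292 → 2646 → 1323; 1323 is odd.
So 10584 = 2^3 · 1323.

1323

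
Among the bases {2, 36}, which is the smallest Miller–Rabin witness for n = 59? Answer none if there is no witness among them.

none

n − 1 = 58 = 2^1 · 29, so s = 1 and d = 29.
Base 2: x_0 = 2^29 mod 59 = 58. x_0 = 58 ≡ −1, so 2 is not a witness.
Base 36: x_0 = 36^29 mod 59 = 1. x_0 = 1, so 36 is not a witness.
No listed base is a witness for 59.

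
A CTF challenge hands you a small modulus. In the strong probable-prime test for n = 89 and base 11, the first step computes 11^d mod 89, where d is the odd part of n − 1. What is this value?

n − 1 = 88 = 2^3 · 11, so s = 3 and d = 11.
By repeated squaring, 11^11 ≡ 88 (mod 89).

88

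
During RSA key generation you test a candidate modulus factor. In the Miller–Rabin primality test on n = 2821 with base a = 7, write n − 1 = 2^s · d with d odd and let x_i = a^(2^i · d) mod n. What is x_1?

714

n − 1 = 2820 = 2^2 · 705, so s = 2 and d = 705.
x_0 = 7^705 mod 2821 = 931.
x_1 = 931^2 mod 2821 = 714.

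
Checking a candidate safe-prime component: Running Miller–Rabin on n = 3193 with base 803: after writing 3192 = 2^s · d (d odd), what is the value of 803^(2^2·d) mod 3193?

1163

n − 1 = 3192 = 2^3 · 399, so s = 3 and d = 399.
Repeated squaring mod 3193: 803^1 ≡ 803, 803^2 ≡ 3016, 803^4 ≡ 2592, 803^8 ≡ 392, 803^16 ≡ 400, 803^32 ≡ 350, 803^64 ≡ 1166, 803^128 ≡ 2531, 803^256 ≡ 803.
399 = 256 + 128 + 8 + 4 + 2 + 1, so 803^399 ≡ 803·2531·392·2592·3016·803 ≡ 219 (mod 3193).
x_0 = 219.
x_1 = 219^2 mod 3193 = 66.
x_2 = 66^2 mod 3193 = 1163.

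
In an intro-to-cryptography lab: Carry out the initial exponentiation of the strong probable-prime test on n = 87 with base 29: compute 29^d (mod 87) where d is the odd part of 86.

29

n − 1 = 86 = 2^1 · 43, so s = 1 and d = 43.
By repeated squaring, 29^43 ≡ 29 (mod 87).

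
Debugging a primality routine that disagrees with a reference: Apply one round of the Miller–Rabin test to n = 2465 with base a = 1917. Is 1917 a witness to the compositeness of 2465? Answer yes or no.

n − 1 = 2464 = 2^5 · 77, so s = 5 and d = 77.
Repeated squaring mod 2465: 1917^1 ≡ 1917, 1917^2 ≡ 2039, 1917^4 ≡ 1531, 1917^8 ≡ 2211, 1917^16 ≡ 426, 1917^32 ≡ 1531, 1917^64 ≡ 2211.
77 = 64 + 8 + 4 + 1, so 1917^77 ≡ 2211·2211·1531·1917 ≡ 1322 (mod 2465).
x_0 = 1917^77 mod 2465 = 1322.
x_0 is neither 1 nor 2464, so continue squaring.
x_1 = 1322^2 mod 2465 = 2464.
x_1 ≡ −1, so 1917 is not a witness.

no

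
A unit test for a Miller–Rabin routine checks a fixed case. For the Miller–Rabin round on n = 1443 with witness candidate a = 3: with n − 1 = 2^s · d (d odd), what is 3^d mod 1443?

3

n − 1 = 1442 = 2^1 · 721, so s = 1 and d = 721.
3^721 mod 1443 = 3.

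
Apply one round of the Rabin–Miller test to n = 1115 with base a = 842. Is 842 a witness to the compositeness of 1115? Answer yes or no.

n − 1 = 1114 = 2^1 · 557, so s = 1 and d = 557.
x_0 = 842^557 mod 1115 = 622.
x_0 ∉ {1, 1114} and s = 1, so 842 is a Miller–Rabin witness and 1115 is composite.

yes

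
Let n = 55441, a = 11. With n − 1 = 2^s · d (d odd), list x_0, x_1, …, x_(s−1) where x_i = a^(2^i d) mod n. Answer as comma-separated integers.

n − 1 = 55440 = 2^4 · 3465, so s = 4 and d = 3465.
x_0 = 11^3465 mod 55441 = 41001.
x_1 = 41001^2 mod 55441 = 55440.
x_2 = 55440^2 mod 55441 = 1.
x_3 = 1^2 mod 55441 = 1.

41001, 55440, 1, 1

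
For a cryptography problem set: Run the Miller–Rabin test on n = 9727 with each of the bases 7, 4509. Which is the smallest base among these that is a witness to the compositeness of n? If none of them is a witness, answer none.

n − 1 = 9726 = 2^1 · 4863, so s = 1 and d = 4863.
Base 7: x_0 = 7^4863 mod 9727 = 6432. x_0 ∉ {1, 9726} and s = 1, so 7 is a Miller–Rabin witness and 9727 is composite.
Base 4509: x_0 = 4509^4863 mod 9727 = 2844. x_0 ∉ {1, 9726} and s = 1, so 4509 is a Miller–Rabin witness and 9727 is composite.
The smallest witness among the given bases is 7.

7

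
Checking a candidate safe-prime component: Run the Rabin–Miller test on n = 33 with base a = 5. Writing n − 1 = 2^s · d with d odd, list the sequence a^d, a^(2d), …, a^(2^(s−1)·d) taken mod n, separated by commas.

n − 1 = 32 = 2^5 · 1, so s = 5 and d = 1.
x_0 = 5^1 mod 33 = 5.
x_1 = 5^2 mod 33 = 25.
x_2 = 25^2 mod 33 = 31.
x_3 = 31^2 mod 33 = 4.
x_4 = 4^2 mod 33 = 16.

5, 25, 31, 4, 16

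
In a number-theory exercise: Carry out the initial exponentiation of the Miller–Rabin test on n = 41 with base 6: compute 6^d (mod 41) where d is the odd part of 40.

n − 1 = 40 = 2^3 · 5, so s = 3 and d = 5.
6^5 mod 41 = 27.

27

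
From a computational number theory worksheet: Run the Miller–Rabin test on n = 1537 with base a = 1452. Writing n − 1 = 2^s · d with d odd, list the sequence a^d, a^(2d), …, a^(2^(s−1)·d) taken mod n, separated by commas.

675, 673, 1051, 1035, 1473, 1022, 861, 487, 471

n − 1 = 1536 = 2^9 · 3, so s = 9 and d = 3.
x_0 = 1452^3 mod 1537 = 675.
x_1 = 675^2 mod 1537 = 673.
x_2 = 673^2 mod 1537 = 1051.
x_3 = 1051^2 mod 1537 = 1035.
x_4 = 1035^2 mod 1537 = 1473.
x_5 = 1473^2 mod 1537 = 1022.
x_6 = 1022^2 mod 1537 = 861.
x_7 = 861^2 mod 1537 = 487.
x_8 = 487^2 mod 1537 = 471.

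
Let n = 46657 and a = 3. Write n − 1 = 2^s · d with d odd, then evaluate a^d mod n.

n − 1 = 46656 = 2^6 · 729, so s = 6 and d = 729.
3^729 mod 46657 = 19683.

19683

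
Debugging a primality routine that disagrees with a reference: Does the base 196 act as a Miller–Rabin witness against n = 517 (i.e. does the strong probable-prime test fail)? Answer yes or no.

n − 1 = 516 = 2^2 · 129, so s = 2 and d = 129.
Repeated squaring mod 517: 196^1 ≡ 196, 196^2 ≡ 158, 196^4 ≡ 148, 196^8 ≡ 190, 196^16 ≡ 427, 196^32 ≡ 345, 196^64 ≡ 115, 196^128 ≡ 300.
129 = 128 + 1, so 196^129 ≡ 300·196 ≡ 379 (mod 517).
x_0 = 196^129 mod 517 = 379.
x_0 is neither 1 nor 516, so continue squaring.
x_1 = 379^2 mod 517 = 432.
Reached i = s−1 = 1 without hitting −1: 196 is a Miller–Rabin witness and 517 is composite.

yes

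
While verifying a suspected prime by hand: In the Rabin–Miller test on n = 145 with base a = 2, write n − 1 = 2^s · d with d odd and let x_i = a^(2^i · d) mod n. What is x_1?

129

n − 1 = 144 = 2^4 · 9, so s = 4 and d = 9.
Repeated squaring mod 145: 2^1 ≡ 2, 2^2 ≡ 4, 2^4 ≡ 16, 2^8 ≡ 111.
9 = 8 + 1, so 2^9 ≡ 111·2 ≡ 77 (mod 145).
x_0 = 77.
x_1 = 77^2 mod 145 = 129.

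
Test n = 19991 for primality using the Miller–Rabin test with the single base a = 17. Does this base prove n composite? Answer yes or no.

no

n − 1 = 19990 = 2^1 · 9995, so s = 1 and d = 9995.
Repeated squaring mod 19991: 17^1 ≡ 17, 17^2 ≡ 289, 17^4 ≡ 3557, 17^8 ≡ 17937, 17^16 ≡ 815, 17^32 ≡ 4522, 17^64 ≡ 17682, 17^128 ≡ 13875, 17^256 ≡ 2295, 17^512 ≡ 9392, 17^1024 ≡ 9372, 17^2048 ≡ 13921, 17^4096 ≡ 1487, 17^8192 ≡ 12159.
9995 = 8192 + 1024 + 512 + 256 + 8 + 2 + 1, so 17^9995 ≡ 12159·9372·9392·2295·17937·289·17 ≡ 1 (mod 19991).
x_0 = 17^9995 mod 19991 = 1.
x_0 = 1, so 17 is not a witness.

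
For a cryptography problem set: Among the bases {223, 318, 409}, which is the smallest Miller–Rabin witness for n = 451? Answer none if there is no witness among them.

none

n − 1 = 450 = 2^1 · 225, so s = 1 and d = 225.
Base 223: x_0 = 223^225 mod 451 = 1. x_0 = 1, so 223 is not a witness.
Base 318: x_0 = 318^225 mod 451 = 450. x_0 = 450 ≡ −1, so 318 is not a witness.
Base 409: x_0 = 409^225 mod 451 = 450. x_0 = 450 ≡ −1, so 409 is not a witness.
No listed base is a witness for 451.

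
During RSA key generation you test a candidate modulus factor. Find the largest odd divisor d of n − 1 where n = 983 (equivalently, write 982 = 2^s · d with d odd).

Halving: 982 → 491; 491 is odd.
So 982 = 2^1 · 491.

491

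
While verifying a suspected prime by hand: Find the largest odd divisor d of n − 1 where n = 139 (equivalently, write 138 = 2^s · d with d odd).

Halving: 138 → 69; 69 is odd.
So 138 = 2^1 · 69.

69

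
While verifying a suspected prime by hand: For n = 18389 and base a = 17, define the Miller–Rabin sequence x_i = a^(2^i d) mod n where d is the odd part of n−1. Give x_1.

n − 1 = 18388 = 2^2 · 4597, so s = 2 and d = 4597.
x_0 = 17^4597 mod 18389 = 12491.
x_1 = 12491^2 mod 18389 = 12805.

12805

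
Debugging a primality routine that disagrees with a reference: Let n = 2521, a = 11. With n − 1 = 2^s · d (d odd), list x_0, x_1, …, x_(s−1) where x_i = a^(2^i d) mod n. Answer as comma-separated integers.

159, 71, 2520

n − 1 = 2520 = 2^3 · 315, so s = 3 and d = 315.
x_0 = 11^315 mod 2521 = 159.
x_1 = 159^2 mod 2521 = 71.
x_2 = 71^2 mod 2521 = 2520.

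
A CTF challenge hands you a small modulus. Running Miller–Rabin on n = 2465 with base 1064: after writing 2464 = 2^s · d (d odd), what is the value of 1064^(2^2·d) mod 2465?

n − 1 = 2464 = 2^5 · 77, so s = 5 and d = 77.
Repeated squaring mod 2465: 1064^1 ≡ 1064, 1064^2 ≡ 661, 1064^4 ≡ 616, 1064^8 ≡ 2311, 1064^16 ≡ 1531, 1064^32 ≡ 2211, 1064^64 ≡ 426.
77 = 64 + 8 + 4 + 1, so 1064^77 ≡ 426·2311·616·1064 ≡ 929 (mod 2465).
x_0 = 929.
x_1 = 929^2 mod 2465 = 291.
x_2 = 291^2 mod 2465 = 871.

871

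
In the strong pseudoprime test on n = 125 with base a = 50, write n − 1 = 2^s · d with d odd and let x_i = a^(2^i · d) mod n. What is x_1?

n − 1 = 124 = 2^2 · 31, so s = 2 and d = 31.
x_0 = 50^31 mod 125 = 0.
x_1 = 0^2 mod 125 = 0.

0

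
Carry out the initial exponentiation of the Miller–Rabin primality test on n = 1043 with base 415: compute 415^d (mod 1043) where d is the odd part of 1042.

137

n − 1 = 1042 = 2^1 · 521, so s = 1 and d = 521.
415^521 mod 1043 = 137.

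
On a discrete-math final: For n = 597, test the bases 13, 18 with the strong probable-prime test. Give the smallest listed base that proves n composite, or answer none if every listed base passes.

13

n − 1 = 596 = 2^2 · 149, so s = 2 and d = 149.
Base 13: x_0 = 13^149 mod 597 = 49. x_0 is neither 1 nor 596, so continue squaring. x_1 = 49^2 mod 597 = 13. Reached i = s−1 = 1 without hitting −1: 13 is a Miller–Rabin witness and 597 is composite.
Base 18: x_0 = 18^149 mod 597 = 537. x_0 is neither 1 nor 596, so continue squaring. x_1 = 537^2 mod 597 = 18. Reached i = s−1 = 1 without hitting −1: 18 is a Miller–Rabin witness and 597 is composite.
The smallest witness among the given bases is 13.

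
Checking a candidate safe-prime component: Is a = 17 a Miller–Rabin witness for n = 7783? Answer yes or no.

yes

n − 1 = 7782 = 2^1 · 3891, so s = 1 and d = 3891.
x_0 = 17^3891 mod 7783 = 207.
x_0 ∉ {1, 7782} and s = 1, so 17 is a Miller–Rabin witness and 7783 is composite.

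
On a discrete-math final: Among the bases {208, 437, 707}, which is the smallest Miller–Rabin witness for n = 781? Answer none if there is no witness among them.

n − 1 = 780 = 2^2 · 195, so s = 2 and d = 195.
Base 208: x_0 = 208^195 mod 781 = 780. x_0 = 780 ≡ −1, so 208 is not a witness.
Base 437: x_0 = 437^195 mod 781 = 538. x_0 is neither 1 nor 780, so continue squaring. x_1 = 538^2 mod 781 = 474. Reached i = s−1 = 1 without hitting −1: 437 is a Miller–Rabin witness and 781 is composite.
Base 707: x_0 = 707^195 mod 781 = 749. x_0 is neither 1 nor 780, so continue squaring. x_1 = 749^2 mod 781 = 243. Reached i = s−1 = 1 without hitting −1: 707 is a Miller–Rabin witness and 781 is composite.
The smallest witness among the given bases is 437.

437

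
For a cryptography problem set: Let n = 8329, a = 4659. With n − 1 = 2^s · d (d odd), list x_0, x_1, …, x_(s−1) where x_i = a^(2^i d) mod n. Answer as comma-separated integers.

n − 1 = 8328 = 2^3 · 1041, so s = 3 and d = 1041.
x_0 = 4659^1041 mod 8329 = 3594.
x_1 = 3594^2 mod 8329 = 6886.
x_2 = 6886^2 mod 8329 = 8328.

3594, 6886, 8328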